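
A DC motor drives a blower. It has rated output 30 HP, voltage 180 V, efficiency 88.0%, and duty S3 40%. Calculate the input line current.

P_out = 30 × 746 = 22380 W
P_in = P_out / η = 22380 / 0.880 = 25432 W
I = P_in / V = 25432 / 180 = 141 A

141 A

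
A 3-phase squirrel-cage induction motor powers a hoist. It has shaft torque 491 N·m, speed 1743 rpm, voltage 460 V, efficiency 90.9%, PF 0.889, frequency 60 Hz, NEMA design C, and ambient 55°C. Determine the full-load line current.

ω = 2π×1743/60 = 182.5 rad/s; P_out = τω = 491 × 182.5 = 89608 W
P_in = P_out / η = 89608 / 0.909 = 98579 W
I_L = P_in / (√3·V_L·cosφ) = 98579 / (1.732 × 460 × 0.889) = 139 A

139 A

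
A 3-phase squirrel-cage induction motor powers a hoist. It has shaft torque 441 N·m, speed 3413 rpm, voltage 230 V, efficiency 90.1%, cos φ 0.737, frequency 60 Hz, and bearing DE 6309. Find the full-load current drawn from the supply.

ω = 2π×3413/60 = 357.4 rad/s; P_out = τω = 441 × 357.4 = 157613 W
P_in = P_out / η = 157613 / 0.901 = 174931 W
I_L = P_in / (√3·V_L·cosφ) = 174931 / (1.732 × 230 × 0.737) = 596 A

596 A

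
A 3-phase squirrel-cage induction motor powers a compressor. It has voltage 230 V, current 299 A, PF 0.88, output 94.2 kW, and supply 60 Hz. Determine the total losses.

P_in = √3·V·I·cosφ = 1.732×230×299×0.88 = 104816 W
P_out = 94200 W
Losses = P_in − P_out = 104816 − 94200 = 10616 W

10.6 kW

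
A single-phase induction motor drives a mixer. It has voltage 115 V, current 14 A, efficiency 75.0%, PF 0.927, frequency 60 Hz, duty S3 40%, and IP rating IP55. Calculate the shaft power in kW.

P_in = V·I·cosφ = 115 × 14 × 0.927 = 1492 W
P_out = η·P_in = 0.75 × 1492 = 1119 W

1.12 kW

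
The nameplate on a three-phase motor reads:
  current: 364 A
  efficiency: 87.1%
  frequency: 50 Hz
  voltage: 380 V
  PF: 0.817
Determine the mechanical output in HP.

P_in = √3·V·I·cosφ = 1.732 × 380 × 364 × 0.817 = 195729 W
P_out = η·P_in = 0.871 × 195729 = 170480 W
= 170480/746 = 229 HP

229 HP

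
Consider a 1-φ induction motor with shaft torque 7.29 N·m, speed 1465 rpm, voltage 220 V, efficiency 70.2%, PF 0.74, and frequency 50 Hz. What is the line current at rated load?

9.79 A

ω = 2π×1465/60 = 153.4 rad/s; P_out = τω = 7.29 × 153.4 = 1118 W
P_in = P_out / η = 1118 / 0.702 = 1593 W
I = P_in / (V·cosφ) = 1593 / (220 × 0.74) = 9.79 A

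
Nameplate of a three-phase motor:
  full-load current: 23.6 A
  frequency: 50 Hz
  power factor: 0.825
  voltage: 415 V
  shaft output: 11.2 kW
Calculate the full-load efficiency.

P_out = 11.2 kW = 11200 W
P_in = √3·V_L·I_L·cosφ = 1.732 × 415 × 23.6 × 0.825 = 13995 W
η = P_out / P_in = 11200 / 13995 = 0.800 = 80.0%

80.0 %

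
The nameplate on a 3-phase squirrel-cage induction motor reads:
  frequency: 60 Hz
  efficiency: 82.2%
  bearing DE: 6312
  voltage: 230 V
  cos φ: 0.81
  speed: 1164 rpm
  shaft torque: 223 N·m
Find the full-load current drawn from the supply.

ω = 2π×1164/60 = 121.9 rad/s; P_out = τω = 223 × 121.9 = 27184 W
P_in = P_out / η = 27184 / 0.822 = 33071 W
I_L = P_in / (√3·V_L·cosφ) = 33071 / (1.732 × 230 × 0.81) = 102 A

102 A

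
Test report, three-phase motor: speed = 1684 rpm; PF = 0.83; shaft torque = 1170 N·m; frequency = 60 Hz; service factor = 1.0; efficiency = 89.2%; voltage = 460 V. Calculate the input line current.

350 A

ω = 2π×1684/60 = 176.3 rad/s; P_out = τω = 1170 × 176.3 = 206271 W
P_in = P_out / η = 206271 / 0.892 = 231246 W
I_L = P_in / (√3·V_L·cosφ) = 231246 / (1.732 × 460 × 0.83) = 350 A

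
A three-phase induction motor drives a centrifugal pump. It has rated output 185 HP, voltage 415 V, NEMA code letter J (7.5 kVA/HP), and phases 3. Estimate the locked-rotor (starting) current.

1930 A

S_LR = 7.5 × 185 = 1387.5 kVA
I_LR = S_LR/(√3·V_L) = 1387500/(1.732×415) = 1930 A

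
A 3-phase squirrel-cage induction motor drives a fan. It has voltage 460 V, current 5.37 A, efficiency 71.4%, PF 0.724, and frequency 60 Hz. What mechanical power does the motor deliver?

P_in = √3·V·I·cosφ = 1.732 × 460 × 5.37 × 0.724 = 3098 W
P_out = η·P_in = 0.714 × 3098 = 2212 W

2.21 kW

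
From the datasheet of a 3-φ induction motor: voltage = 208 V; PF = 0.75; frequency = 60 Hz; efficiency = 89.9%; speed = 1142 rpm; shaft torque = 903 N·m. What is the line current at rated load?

ω = 2π×1142/60 = 119.6 rad/s; P_out = τω = 903 × 119.6 = 107999 W
P_in = P_out / η = 107999 / 0.899 = 120132 W
I_L = P_in / (√3·V_L·cosφ) = 120132 / (1.732 × 208 × 0.75) = 445 A

445 A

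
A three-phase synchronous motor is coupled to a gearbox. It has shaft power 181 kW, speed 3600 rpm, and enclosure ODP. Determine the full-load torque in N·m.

ω = 2π × 3600/60 = 377 rad/s
τ = P/ω = 181000/377 = 480 N·m

480 N·m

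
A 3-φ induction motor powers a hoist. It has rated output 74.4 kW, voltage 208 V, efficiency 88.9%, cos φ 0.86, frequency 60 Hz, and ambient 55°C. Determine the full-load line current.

P_out = 74.4 kW = 74400 W
P_in = P_out / η = 74400 / 0.889 = 83690 W
I_L = P_in / (√3·V_L·cosφ) = 83690 / (1.732 × 208 × 0.86) = 270 A

270 A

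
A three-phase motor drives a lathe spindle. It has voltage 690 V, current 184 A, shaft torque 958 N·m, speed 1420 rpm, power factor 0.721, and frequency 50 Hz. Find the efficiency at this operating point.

89.9 %

ω = 2π × 1420/60 = 148.7 rad/s; P_out = τω = 958 × 148.7 = 142455 W
P_in = √3·V_L·I_L·cosφ = 1.732 × 690 × 184 × 0.721 = 158544 W
η = P_out / P_in = 142455 / 158544 = 0.899 = 89.9%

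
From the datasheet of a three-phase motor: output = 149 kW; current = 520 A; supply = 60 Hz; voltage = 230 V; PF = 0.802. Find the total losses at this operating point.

P_in = √3·V·I·cosφ = 1.732×230×520×0.802 = 166132 W
P_out = 149000 W
Losses = P_in − P_out = 166132 − 149000 = 17132 W

17.1 kW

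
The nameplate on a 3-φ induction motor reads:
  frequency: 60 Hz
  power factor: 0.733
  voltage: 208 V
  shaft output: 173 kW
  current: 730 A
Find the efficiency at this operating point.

89.7 %

P_out = 173 kW = 173000 W
P_in = √3·V_L·I_L·cosφ = 1.732 × 208 × 730 × 0.733 = 192769 W
η = P_out / P_in = 173000 / 192769 = 0.897 = 89.7%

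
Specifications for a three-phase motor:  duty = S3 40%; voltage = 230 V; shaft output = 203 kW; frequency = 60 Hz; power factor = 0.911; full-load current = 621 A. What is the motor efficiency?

90.1 %

P_out = 203 kW = 203000 W
P_in = √3·V_L·I_L·cosφ = 1.732 × 230 × 621 × 0.911 = 225365 W
η = P_out / P_in = 203000 / 225365 = 0.901 = 90.1%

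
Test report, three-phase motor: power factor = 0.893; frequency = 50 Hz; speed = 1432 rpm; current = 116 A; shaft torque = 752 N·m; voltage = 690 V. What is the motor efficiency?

ω = 2π × 1432/60 = 150 rad/s; P_out = τω = 752 × 150 = 112800 W
P_in = √3·V_L·I_L·cosφ = 1.732 × 690 × 116 × 0.893 = 123796 W
η = P_out / P_in = 112800 / 123796 = 0.911 = 91.1%

91.1 %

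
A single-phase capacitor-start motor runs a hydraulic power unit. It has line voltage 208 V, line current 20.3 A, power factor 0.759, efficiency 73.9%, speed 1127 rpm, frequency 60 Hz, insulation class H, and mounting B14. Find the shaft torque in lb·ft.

14.8 lb·ft

P_in = V·I·cosφ = 208 × 20.3 × 0.759 = 3205 W
P_out = η·P_in = 0.739 × 3205 = 2368 W
n = 1127 rpm
ω = 2π×1127/60 = 118 rad/s
τ = P_out/ω = 2368/118 = 20.07 N·m
In lb·ft: 20.07/1.356 = 14.8 lb·ft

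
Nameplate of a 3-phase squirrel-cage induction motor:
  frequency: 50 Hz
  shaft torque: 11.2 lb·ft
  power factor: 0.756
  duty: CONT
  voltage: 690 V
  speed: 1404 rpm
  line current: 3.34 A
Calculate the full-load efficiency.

τ = 11.2 lb·ft × 1.356 = 15.19 N·m
ω = 2π × 1404/60 = 147 rad/s; P_out = τω = 15.19 × 147 = 2233 W
P_in = √3·V_L·I_L·cosφ = 1.732 × 690 × 3.34 × 0.756 = 3018 W
η = P_out / P_in = 2233 / 3018 = 0.740 = 74.0%

74.0 %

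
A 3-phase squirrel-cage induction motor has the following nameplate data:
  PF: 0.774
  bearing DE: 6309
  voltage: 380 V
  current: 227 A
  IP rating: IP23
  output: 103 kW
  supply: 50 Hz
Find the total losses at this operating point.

P_in = √3·V·I·cosφ = 1.732×380×227×0.774 = 115637 W
P_out = 103000 W
Losses = P_in − P_out = 115637 − 103000 = 12637 W

12.6 kW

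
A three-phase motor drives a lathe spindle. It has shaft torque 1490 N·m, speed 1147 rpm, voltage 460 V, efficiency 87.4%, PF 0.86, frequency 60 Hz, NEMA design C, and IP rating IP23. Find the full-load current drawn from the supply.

299 A

ω = 2π×1147/60 = 120.1 rad/s; P_out = τω = 1490 × 120.1 = 178949 W
P_in = P_out / η = 178949 / 0.874 = 204747 W
I_L = P_in / (√3·V_L·cosφ) = 204747 / (1.732 × 460 × 0.86) = 299 A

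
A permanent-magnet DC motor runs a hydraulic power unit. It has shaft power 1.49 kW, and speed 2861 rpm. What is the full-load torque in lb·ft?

3.67 lb·ft

ω = 2π × 2861/60 = 299.6 rad/s
τ = P/ω = 1490/299.6 = 4.973 N·m
In lb·ft: 4.973/1.356 = 3.67 lb·ft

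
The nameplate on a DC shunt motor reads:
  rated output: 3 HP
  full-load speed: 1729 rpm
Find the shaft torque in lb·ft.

9.12 lb·ft

P_out = 3 × 746 = 2238 W
ω = 2π × 1729/60 = 181.1 rad/s
τ = P_out/ω = 2238/181.1 = 12.36 N·m
In lb·ft: 12.36/1.356 = 9.12 lb·ft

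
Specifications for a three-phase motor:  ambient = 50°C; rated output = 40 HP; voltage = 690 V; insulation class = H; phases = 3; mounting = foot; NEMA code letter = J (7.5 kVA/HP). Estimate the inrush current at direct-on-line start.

251 A

S_LR = 7.5 × 40 = 300 kVA
I_LR = S_LR/(√3·V_L) = 300000/(1.732×690) = 251 A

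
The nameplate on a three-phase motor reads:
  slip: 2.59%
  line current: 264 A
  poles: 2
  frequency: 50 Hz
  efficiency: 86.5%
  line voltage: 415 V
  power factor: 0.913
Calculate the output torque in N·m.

490 N·m

P_in = √3·V·I·cosφ = 1.732 × 415 × 264 × 0.913 = 173249 W
P_out = η·P_in = 0.865 × 173249 = 149860 W
n_s = 120×50/2 = 3000 rpm; n = 3000×(1−0.0259) = 2922 rpm
ω = 2π×2922/60 = 306 rad/s
τ = P_out/ω = 149860/306 = 490 N·m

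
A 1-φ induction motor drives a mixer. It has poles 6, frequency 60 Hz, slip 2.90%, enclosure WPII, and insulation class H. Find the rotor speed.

1165 rpm

n_s = 120f/p = 120×60/6 = 1200 rpm
n = n_s(1 − s) = 1200 × (1 − 0.029) = 1165 rpm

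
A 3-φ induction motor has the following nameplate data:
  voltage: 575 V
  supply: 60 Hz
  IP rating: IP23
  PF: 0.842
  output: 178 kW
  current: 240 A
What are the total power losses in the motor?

P_in = √3·V·I·cosφ = 1.732×575×240×0.842 = 201251 W
P_out = 178000 W
Losses = P_in − P_out = 201251 − 178000 = 23251 W

23.3 kW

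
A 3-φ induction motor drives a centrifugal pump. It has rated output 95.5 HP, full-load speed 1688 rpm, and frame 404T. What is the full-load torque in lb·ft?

P_out = 95.5 × 746 = 71243 W
ω = 2π × 1688/60 = 176.8 rad/s
τ = P_out/ω = 71243/176.8 = 403 N·m
In lb·ft: 403/1.356 = 297 lb·ft

297 lb·ft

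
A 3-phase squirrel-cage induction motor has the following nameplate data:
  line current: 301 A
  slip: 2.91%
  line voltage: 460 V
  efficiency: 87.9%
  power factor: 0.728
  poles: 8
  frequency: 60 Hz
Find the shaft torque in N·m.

1680 N·m

P_in = √3·V·I·cosφ = 1.732 × 460 × 301 × 0.728 = 174584 W
P_out = η·P_in = 0.879 × 174584 = 153459 W
n_s = 120×60/8 = 900 rpm; n = 900×(1−0.0291) = 874 rpm
ω = 2π×874/60 = 91.53 rad/s
τ = P_out/ω = 153459/91.53 = 1680 N·m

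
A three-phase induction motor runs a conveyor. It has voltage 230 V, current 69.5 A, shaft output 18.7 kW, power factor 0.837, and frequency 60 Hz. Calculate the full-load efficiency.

P_out = 18.7 kW = 18700 W
P_in = √3·V_L·I_L·cosφ = 1.732 × 230 × 69.5 × 0.837 = 23173 W
η = P_out / P_in = 18700 / 23173 = 0.807 = 80.7%

80.7 %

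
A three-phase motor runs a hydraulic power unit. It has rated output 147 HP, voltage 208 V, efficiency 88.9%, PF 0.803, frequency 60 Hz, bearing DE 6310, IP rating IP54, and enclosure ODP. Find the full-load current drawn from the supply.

P_out = 147 × 746 = 109662 W
P_in = P_out / η = 109662 / 0.889 = 123354 W
I_L = P_in / (√3·V_L·cosφ) = 123354 / (1.732 × 208 × 0.803) = 426 A

426 A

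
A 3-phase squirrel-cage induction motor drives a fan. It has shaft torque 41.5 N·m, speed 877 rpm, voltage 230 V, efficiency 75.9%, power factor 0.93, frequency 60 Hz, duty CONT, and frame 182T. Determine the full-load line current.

13.6 A

ω = 2π×877/60 = 91.84 rad/s; P_out = τω = 41.5 × 91.84 = 3811 W
P_in = P_out / η = 3811 / 0.759 = 5021 W
I_L = P_in / (√3·V_L·cosφ) = 5021 / (1.732 × 230 × 0.93) = 13.6 A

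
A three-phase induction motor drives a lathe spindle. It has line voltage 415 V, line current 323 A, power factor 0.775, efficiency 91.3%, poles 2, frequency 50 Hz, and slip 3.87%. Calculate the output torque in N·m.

544 N·m

P_in = √3·V·I·cosφ = 1.732 × 415 × 323 × 0.775 = 179929 W
P_out = η·P_in = 0.913 × 179929 = 164275 W
n_s = 120×50/2 = 3000 rpm; n = 3000×(1−0.0387) = 2884 rpm
ω = 2π×2884/60 = 302 rad/s
τ = P_out/ω = 164275/302 = 544 N·m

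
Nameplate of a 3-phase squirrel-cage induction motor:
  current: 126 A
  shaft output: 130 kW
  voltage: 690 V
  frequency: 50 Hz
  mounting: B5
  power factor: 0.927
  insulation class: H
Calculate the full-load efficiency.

93.1 %

P_out = 130 kW = 130000 W
P_in = √3·V_L·I_L·cosφ = 1.732 × 690 × 126 × 0.927 = 139588 W
η = P_out / P_in = 130000 / 139588 = 0.931 = 93.1%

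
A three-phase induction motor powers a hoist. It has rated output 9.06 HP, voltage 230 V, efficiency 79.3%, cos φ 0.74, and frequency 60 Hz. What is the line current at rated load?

28.9 A

P_out = 9.06 × 746 = 6759 W
P_in = P_out / η = 6759 / 0.793 = 8523 W
I_L = P_in / (√3·V_L·cosφ) = 8523 / (1.732 × 230 × 0.74) = 28.9 A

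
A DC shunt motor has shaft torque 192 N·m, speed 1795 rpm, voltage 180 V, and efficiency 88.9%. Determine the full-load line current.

ω = 2π×1795/60 = 188 rad/s; P_out = τω = 192 × 188 = 36096 W
P_in = P_out / η = 36096 / 0.889 = 40603 W
I = P_in / V = 40603 / 180 = 226 A

226 A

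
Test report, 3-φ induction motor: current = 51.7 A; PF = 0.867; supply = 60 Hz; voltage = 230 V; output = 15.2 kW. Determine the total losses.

P_in = √3·V·I·cosφ = 1.732×230×51.7×0.867 = 17856 W
P_out = 15200 W
Losses = P_in − P_out = 17856 − 15200 = 2656 W

2660 W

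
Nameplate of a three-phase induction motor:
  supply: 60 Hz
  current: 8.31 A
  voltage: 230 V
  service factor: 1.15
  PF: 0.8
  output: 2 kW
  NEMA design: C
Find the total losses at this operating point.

P_in = √3·V·I·cosφ = 1.732×230×8.31×0.8 = 2648 W
P_out = 2000 W
Losses = P_in − P_out = 2648 − 2000 = 648 W

648 W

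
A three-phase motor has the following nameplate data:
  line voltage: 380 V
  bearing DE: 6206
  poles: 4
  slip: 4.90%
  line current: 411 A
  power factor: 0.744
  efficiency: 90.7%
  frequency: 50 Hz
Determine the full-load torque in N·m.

1220 N·m

P_in = √3·V·I·cosφ = 1.732 × 380 × 411 × 0.744 = 201255 W
P_out = η·P_in = 0.907 × 201255 = 182538 W
n_s = 120×50/4 = 1500 rpm; n = 1500×(1−0.049) = 1427 rpm
ω = 2π×1427/60 = 149.4 rad/s
τ = P_out/ω = 182538/149.4 = 1220 N·m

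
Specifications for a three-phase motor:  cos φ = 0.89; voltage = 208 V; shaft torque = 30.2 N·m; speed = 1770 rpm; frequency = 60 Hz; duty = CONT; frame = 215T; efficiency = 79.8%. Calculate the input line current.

ω = 2π×1770/60 = 185.4 rad/s; P_out = τω = 30.2 × 185.4 = 5599 W
P_in = P_out / η = 5599 / 0.798 = 7016 W
I_L = P_in / (√3·V_L·cosφ) = 7016 / (1.732 × 208 × 0.89) = 21.9 A

21.9 A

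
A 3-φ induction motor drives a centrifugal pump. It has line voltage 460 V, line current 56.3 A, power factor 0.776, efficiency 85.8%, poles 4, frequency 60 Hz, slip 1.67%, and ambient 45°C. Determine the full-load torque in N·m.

P_in = √3·V·I·cosφ = 1.732 × 460 × 56.3 × 0.776 = 34808 W
P_out = η·P_in = 0.858 × 34808 = 29865 W
n_s = 120×60/4 = 1800 rpm; n = 1800×(1−0.0167) = 1770 rpm
ω = 2π×1770/60 = 185.4 rad/s
τ = P_out/ω = 29865/185.4 = 161 N·m

161 N·m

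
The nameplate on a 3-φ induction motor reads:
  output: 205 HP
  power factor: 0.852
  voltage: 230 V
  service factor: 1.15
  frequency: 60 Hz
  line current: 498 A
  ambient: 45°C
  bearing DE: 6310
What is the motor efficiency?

P_out = 205 × 746 = 152930 W
P_in = √3·V_L·I_L·cosφ = 1.732 × 230 × 498 × 0.852 = 169023 W
η = P_out / P_in = 152930 / 169023 = 0.905 = 90.5%

90.5 %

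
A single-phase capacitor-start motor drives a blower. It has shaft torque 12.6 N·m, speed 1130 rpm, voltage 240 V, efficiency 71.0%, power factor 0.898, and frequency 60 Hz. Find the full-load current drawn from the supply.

ω = 2π×1130/60 = 118.3 rad/s; P_out = τω = 12.6 × 118.3 = 1491 W
P_in = P_out / η = 1491 / 0.710 = 2100 W
I = P_in / (V·cosφ) = 2100 / (240 × 0.898) = 9.74 A

9.74 A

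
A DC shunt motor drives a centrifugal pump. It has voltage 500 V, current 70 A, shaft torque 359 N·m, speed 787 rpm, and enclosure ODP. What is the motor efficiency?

84.5 %

ω = 2π × 787/60 = 82.41 rad/s; P_out = τω = 359 × 82.41 = 29585 W
P_in = V·I = 500 × 70 = 35000 W
η = P_out / P_in = 29585 / 35000 = 0.845 = 84.5%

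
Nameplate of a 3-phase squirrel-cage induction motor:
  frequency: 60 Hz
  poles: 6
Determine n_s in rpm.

1200 rpm

n_s = 120f/p = 120×60/6 = 1200 rpm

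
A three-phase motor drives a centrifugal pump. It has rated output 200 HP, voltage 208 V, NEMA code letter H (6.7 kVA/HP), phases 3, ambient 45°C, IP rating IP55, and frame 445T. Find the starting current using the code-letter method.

3720 A

S_LR = 6.7 × 200 = 1340 kVA
I_LR = S_LR/(√3·V_L) = 1340000/(1.732×208) = 3720 A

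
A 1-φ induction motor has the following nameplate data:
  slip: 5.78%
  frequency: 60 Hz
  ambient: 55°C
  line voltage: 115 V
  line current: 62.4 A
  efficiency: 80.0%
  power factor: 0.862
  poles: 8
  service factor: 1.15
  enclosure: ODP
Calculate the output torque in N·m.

55.7 N·m

P_in = V·I·cosφ = 115 × 62.4 × 0.862 = 6186 W
P_out = η·P_in = 0.8 × 6186 = 4949 W
n_s = 120×60/8 = 900 rpm; n = 900×(1−0.0578) = 848 rpm
ω = 2π×848/60 = 88.8 rad/s
τ = P_out/ω = 4949/88.8 = 55.7 N·m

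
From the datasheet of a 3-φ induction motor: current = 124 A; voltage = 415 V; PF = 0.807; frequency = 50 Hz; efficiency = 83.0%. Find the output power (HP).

80 HP

P_in = √3·V·I·cosφ = 1.732 × 415 × 124 × 0.807 = 71927 W
P_out = η·P_in = 0.83 × 71927 = 59699 W
= 59699/746 = 80 HP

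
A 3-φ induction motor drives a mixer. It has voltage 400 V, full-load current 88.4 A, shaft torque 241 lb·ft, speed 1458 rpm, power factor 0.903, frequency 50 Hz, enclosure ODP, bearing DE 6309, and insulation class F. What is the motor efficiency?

τ = 241 lb·ft × 1.356 = 326.8 N·m
ω = 2π × 1458/60 = 152.7 rad/s; P_out = τω = 326.8 × 152.7 = 49902 W
P_in = √3·V_L·I_L·cosφ = 1.732 × 400 × 88.4 × 0.903 = 55303 W
η = P_out / P_in = 49902 / 55303 = 0.902 = 90.2%

90.2 %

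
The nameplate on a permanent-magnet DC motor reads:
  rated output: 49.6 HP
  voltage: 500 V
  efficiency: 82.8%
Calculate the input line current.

P_out = 49.6 × 746 = 37002 W
P_in = P_out / η = 37002 / 0.828 = 44688 W
I = P_in / V = 44688 / 500 = 89.4 A

89.4 A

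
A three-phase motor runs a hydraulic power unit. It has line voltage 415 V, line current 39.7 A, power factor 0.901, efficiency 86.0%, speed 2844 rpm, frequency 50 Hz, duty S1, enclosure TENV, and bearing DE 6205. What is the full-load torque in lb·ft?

54.8 lb·ft

P_in = √3·V·I·cosφ = 1.732 × 415 × 39.7 × 0.901 = 25711 W
P_out = η·P_in = 0.86 × 25711 = 22111 W
n = 2844 rpm
ω = 2π×2844/60 = 297.8 rad/s
τ = P_out/ω = 22111/297.8 = 74.25 N·m
In lb·ft: 74.25/1.356 = 54.8 lb·ft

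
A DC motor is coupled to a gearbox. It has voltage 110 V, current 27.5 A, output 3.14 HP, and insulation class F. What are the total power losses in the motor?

P_in = V·I = 110×27.5 = 3025 W
P_out = 3.14×746 = 2342 W
Losses = P_in − P_out = 3025 − 2342 = 683 W

683 W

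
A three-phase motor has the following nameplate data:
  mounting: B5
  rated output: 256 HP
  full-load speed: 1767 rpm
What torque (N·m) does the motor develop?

1030 N·m

P_out = 256 × 746 = 190976 W
ω = 2π × 1767/60 = 185 rad/s
τ = P_out/ω = 190976/185 = 1030 N·m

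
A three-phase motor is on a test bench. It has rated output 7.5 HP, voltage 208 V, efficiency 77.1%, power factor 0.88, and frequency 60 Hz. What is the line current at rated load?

P_out = 7.5 × 746 = 5595 W
P_in = P_out / η = 5595 / 0.771 = 7257 W
I_L = P_in / (√3·V_L·cosφ) = 7257 / (1.732 × 208 × 0.88) = 22.9 A

22.9 A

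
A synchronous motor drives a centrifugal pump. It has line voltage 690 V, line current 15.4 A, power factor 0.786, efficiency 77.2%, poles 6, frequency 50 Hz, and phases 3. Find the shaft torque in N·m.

P_in = √3·V·I·cosφ = 1.732 × 690 × 15.4 × 0.786 = 14466 W
P_out = η·P_in = 0.772 × 14466 = 11168 W
n = n_s = 120×50/6 = 1000 rpm (synchronous)
ω = 2π×1000/60 = 104.7 rad/s
τ = P_out/ω = 11168/104.7 = 107 N·m

107 N·m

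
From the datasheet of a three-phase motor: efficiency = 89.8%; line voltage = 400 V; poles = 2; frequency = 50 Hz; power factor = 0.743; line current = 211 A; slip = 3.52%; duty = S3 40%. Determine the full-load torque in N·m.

322 N·m

P_in = √3·V·I·cosφ = 1.732 × 400 × 211 × 0.743 = 108612 W
P_out = η·P_in = 0.898 × 108612 = 97534 W
n_s = 120×50/2 = 3000 rpm; n = 3000×(1−0.0352) = 2894 rpm
ω = 2π×2894/60 = 303.1 rad/s
τ = P_out/ω = 97534/303.1 = 322 N·m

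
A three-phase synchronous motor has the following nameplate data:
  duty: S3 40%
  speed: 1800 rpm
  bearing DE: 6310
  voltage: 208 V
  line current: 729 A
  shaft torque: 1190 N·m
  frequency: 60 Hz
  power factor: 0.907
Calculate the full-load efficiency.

ω = 2π × 1800/60 = 188.5 rad/s; P_out = τω = 1190 × 188.5 = 224315 W
P_in = √3·V_L·I_L·cosφ = 1.732 × 208 × 729 × 0.907 = 238202 W
η = P_out / P_in = 224315 / 238202 = 0.942 = 94.2%

94.2 %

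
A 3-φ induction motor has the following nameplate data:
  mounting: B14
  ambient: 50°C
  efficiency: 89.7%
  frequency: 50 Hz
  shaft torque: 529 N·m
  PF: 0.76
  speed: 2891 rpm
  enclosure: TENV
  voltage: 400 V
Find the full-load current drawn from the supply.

339 A

ω = 2π×2891/60 = 302.7 rad/s; P_out = τω = 529 × 302.7 = 160128 W
P_in = P_out / η = 160128 / 0.897 = 178515 W
I_L = P_in / (√3·V_L·cosφ) = 178515 / (1.732 × 400 × 0.76) = 339 A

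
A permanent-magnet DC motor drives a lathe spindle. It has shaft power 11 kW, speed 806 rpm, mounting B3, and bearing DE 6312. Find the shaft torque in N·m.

ω = 2π × 806/60 = 84.4 rad/s
τ = P/ω = 11000/84.4 = 130 N·m

130 N·m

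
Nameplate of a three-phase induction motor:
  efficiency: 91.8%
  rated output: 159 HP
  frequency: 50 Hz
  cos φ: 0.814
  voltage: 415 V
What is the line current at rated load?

221 A

P_out = 159 × 746 = 118614 W
P_in = P_out / η = 118614 / 0.918 = 129209 W
I_L = P_in / (√3·V_L·cosφ) = 129209 / (1.732 × 415 × 0.814) = 221 A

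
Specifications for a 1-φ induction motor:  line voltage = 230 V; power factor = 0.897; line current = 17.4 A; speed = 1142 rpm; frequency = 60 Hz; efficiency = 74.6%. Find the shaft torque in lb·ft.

16.5 lb·ft

P_in = V·I·cosφ = 230 × 17.4 × 0.897 = 3590 W
P_out = η·P_in = 0.746 × 3590 = 2678 W
n = 1142 rpm
ω = 2π×1142/60 = 119.6 rad/s
τ = P_out/ω = 2678/119.6 = 22.39 N·m
In lb·ft: 22.39/1.356 = 16.5 lb·ft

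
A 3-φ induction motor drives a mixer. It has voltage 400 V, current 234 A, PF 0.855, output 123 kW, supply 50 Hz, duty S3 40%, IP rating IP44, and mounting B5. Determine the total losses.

P_in = √3·V·I·cosφ = 1.732×400×234×0.855 = 138608 W
P_out = 123000 W
Losses = P_in − P_out = 138608 − 123000 = 15608 W

15.6 kW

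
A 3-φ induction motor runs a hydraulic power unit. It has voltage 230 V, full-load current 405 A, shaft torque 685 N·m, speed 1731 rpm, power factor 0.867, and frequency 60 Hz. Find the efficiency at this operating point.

ω = 2π × 1731/60 = 181.3 rad/s; P_out = τω = 685 × 181.3 = 124191 W
P_in = √3·V_L·I_L·cosφ = 1.732 × 230 × 405 × 0.867 = 139878 W
η = P_out / P_in = 124191 / 139878 = 0.888 = 88.8%

88.8 %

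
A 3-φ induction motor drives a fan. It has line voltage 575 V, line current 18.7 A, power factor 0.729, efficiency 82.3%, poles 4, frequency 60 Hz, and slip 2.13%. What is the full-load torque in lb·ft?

44.7 lb·ft

P_in = √3·V·I·cosφ = 1.732 × 575 × 18.7 × 0.729 = 13576 W
P_out = η·P_in = 0.823 × 13576 = 11173 W
n_s = 120×60/4 = 1800 rpm; n = 1800×(1−0.0213) = 1762 rpm
ω = 2π×1762/60 = 184.5 rad/s
τ = P_out/ω = 11173/184.5 = 60.56 N·m
In lb·ft: 60.56/1.356 = 44.7 lb·ft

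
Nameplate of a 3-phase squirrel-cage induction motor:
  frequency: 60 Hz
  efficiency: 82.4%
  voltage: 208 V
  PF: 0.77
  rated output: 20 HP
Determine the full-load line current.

65.3 A

P_out = 20 × 746 = 14920 W
P_in = P_out / η = 14920 / 0.824 = 18107 W
I_L = P_in / (√3·V_L·cosφ) = 18107 / (1.732 × 208 × 0.77) = 65.3 A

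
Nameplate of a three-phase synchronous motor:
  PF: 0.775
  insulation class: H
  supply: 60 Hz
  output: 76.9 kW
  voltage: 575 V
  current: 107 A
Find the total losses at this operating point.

P_in = √3·V·I·cosφ = 1.732×575×107×0.775 = 82585 W
P_out = 76900 W
Losses = P_in − P_out = 82585 − 76900 = 5685 W

5690 W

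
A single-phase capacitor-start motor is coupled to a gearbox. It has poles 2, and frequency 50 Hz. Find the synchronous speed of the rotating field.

3000 rpm

n_s = 120f/p = 120×50/2 = 3000 rpm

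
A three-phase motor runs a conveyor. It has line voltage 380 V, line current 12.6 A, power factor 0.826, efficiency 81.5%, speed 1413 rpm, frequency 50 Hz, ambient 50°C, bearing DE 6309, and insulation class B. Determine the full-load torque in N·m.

P_in = √3·V·I·cosφ = 1.732 × 380 × 12.6 × 0.826 = 6850 W
P_out = η·P_in = 0.815 × 6850 = 5583 W
n = 1413 rpm
ω = 2π×1413/60 = 148 rad/s
τ = P_out/ω = 5583/148 = 37.7 N·m

37.7 N·m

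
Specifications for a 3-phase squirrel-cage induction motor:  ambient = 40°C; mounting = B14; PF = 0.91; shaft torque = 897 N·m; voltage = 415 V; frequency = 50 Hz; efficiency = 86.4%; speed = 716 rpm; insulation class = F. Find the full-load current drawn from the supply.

ω = 2π×716/60 = 74.98 rad/s; P_out = τω = 897 × 74.98 = 67257 W
P_in = P_out / η = 67257 / 0.864 = 77844 W
I_L = P_in / (√3·V_L·cosφ) = 77844 / (1.732 × 415 × 0.91) = 119 A

119 A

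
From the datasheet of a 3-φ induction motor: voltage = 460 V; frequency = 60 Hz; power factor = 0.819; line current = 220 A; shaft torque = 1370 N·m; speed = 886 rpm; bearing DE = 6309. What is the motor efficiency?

88.5 %

ω = 2π × 886/60 = 92.78 rad/s; P_out = τω = 1370 × 92.78 = 127109 W
P_in = √3·V_L·I_L·cosφ = 1.732 × 460 × 220 × 0.819 = 143553 W
η = P_out / P_in = 127109 / 143553 = 0.885 = 88.5%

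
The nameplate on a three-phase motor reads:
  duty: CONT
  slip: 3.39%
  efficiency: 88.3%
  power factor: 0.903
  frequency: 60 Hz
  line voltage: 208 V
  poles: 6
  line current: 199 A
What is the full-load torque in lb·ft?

347 lb·ft

P_in = √3·V·I·cosφ = 1.732 × 208 × 199 × 0.903 = 64737 W
P_out = η·P_in = 0.883 × 64737 = 57163 W
n_s = 120×60/6 = 1200 rpm; n = 1200×(1−0.0339) = 1159 rpm
ω = 2π×1159/60 = 121.4 rad/s
τ = P_out/ω = 57163/121.4 = 470.9 N·m
In lb·ft: 470.9/1.356 = 347 lb·ft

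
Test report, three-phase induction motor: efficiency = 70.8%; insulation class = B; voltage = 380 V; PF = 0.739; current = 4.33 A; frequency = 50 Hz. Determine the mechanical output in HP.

P_in = √3·V·I·cosφ = 1.732 × 380 × 4.33 × 0.739 = 2106 W
P_out = η·P_in = 0.708 × 2106 = 1491 W
= 1491/746 = 2 HP

2 HP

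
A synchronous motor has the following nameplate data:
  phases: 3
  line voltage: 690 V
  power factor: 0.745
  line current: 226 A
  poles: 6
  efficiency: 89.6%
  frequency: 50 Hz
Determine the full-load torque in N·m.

1720 N·m

P_in = √3·V·I·cosφ = 1.732 × 690 × 226 × 0.745 = 201216 W
P_out = η·P_in = 0.896 × 201216 = 180290 W
n = n_s = 120×50/6 = 1000 rpm (synchronous)
ω = 2π×1000/60 = 104.7 rad/s
τ = P_out/ω = 180290/104.7 = 1720 N·m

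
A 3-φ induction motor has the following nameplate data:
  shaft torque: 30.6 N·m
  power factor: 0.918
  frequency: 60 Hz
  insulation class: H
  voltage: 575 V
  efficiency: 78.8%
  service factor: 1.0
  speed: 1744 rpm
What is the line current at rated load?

ω = 2π×1744/60 = 182.6 rad/s; P_out = τω = 30.6 × 182.6 = 5588 W
P_in = P_out / η = 5588 / 0.788 = 7091 W
I_L = P_in / (√3·V_L·cosφ) = 7091 / (1.732 × 575 × 0.918) = 7.76 A

7.76 A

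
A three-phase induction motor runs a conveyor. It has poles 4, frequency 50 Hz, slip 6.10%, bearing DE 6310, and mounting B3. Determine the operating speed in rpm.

1408 rpm

n_s = 120f/p = 120×50/4 = 1500 rpm
n = n_s(1 − s) = 1500 × (1 − 0.061) = 1408 rpm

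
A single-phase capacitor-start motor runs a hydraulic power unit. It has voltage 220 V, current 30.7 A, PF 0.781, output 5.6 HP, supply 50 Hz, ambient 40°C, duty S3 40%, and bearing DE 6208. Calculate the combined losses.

1.1 kW

P_in = V·I·cosφ = 220×30.7×0.781 = 5275 W
P_out = 5.6×746 = 4178 W
Losses = P_in − P_out = 5275 − 4178 = 1097 W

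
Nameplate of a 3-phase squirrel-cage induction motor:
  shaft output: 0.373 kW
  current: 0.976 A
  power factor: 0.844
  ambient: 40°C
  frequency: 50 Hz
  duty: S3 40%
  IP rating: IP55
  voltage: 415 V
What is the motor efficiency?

P_out = 0.373 kW = 373 W
P_in = √3·V_L·I_L·cosφ = 1.732 × 415 × 0.976 × 0.844 = 592 W
η = P_out / P_in = 373 / 592 = 0.630 = 63.0%

63.0 %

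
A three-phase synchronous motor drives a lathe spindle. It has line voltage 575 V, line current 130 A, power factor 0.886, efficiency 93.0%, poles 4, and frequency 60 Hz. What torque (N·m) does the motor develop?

566 N·m

P_in = √3·V·I·cosφ = 1.732 × 575 × 130 × 0.886 = 114708 W
P_out = η·P_in = 0.93 × 114708 = 106678 W
n = n_s = 120×60/4 = 1800 rpm (synchronous)
ω = 2π×1800/60 = 188.5 rad/s
τ = P_out/ω = 106678/188.5 = 566 N·m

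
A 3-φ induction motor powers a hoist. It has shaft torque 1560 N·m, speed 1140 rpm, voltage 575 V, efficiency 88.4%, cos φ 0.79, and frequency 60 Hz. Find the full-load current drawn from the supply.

268 A

ω = 2π×1140/60 = 119.4 rad/s; P_out = τω = 1560 × 119.4 = 186264 W
P_in = P_out / η = 186264 / 0.884 = 210706 W
I_L = P_in / (√3·V_L·cosφ) = 210706 / (1.732 × 575 × 0.79) = 268 A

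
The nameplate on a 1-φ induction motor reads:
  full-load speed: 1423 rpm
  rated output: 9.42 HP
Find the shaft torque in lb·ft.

34.8 lb·ft

P_out = 9.42 × 746 = 7027 W
ω = 2π × 1423/60 = 149 rad/s
τ = P_out/ω = 7027/149 = 47.16 N·m
In lb·ft: 47.16/1.356 = 34.8 lb·ft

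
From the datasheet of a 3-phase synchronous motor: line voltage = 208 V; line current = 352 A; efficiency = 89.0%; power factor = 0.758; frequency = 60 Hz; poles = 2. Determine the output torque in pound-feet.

167 lb·ft

P_in = √3·V·I·cosφ = 1.732 × 208 × 352 × 0.758 = 96122 W
P_out = η·P_in = 0.89 × 96122 = 85549 W
n = n_s = 120×60/2 = 3600 rpm (synchronous)
ω = 2π×3600/60 = 377 rad/s
τ = P_out/ω = 85549/377 = 226.9 N·m
In lb·ft: 226.9/1.356 = 167 lb·ft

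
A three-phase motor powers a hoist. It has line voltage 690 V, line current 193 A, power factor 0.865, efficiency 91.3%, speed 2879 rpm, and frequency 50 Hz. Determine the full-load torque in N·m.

604 N·m

P_in = √3·V·I·cosφ = 1.732 × 690 × 193 × 0.865 = 199513 W
P_out = η·P_in = 0.913 × 199513 = 182155 W
n = 2879 rpm
ω = 2π×2879/60 = 301.5 rad/s
τ = P_out/ω = 182155/301.5 = 604 N·m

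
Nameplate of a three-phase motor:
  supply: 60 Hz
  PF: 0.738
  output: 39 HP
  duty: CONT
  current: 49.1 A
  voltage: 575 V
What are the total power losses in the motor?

6990 W

P_in = √3·V·I·cosφ = 1.732×575×49.1×0.738 = 36087 W
P_out = 39×746 = 29094 W
Losses = P_in − P_out = 36087 − 29094 = 6993 W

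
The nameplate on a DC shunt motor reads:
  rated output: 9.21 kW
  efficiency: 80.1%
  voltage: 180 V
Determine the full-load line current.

63.9 A

P_out = 9.21 kW = 9210 W
P_in = P_out / η = 9210 / 0.801 = 11498 W
I = P_in / V = 11498 / 180 = 63.9 A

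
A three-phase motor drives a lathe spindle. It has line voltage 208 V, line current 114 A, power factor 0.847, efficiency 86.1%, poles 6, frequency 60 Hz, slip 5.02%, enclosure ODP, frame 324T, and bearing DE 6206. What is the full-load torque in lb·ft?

185 lb·ft

P_in = √3·V·I·cosφ = 1.732 × 208 × 114 × 0.847 = 34786 W
P_out = η·P_in = 0.861 × 34786 = 29951 W
n_s = 120×60/6 = 1200 rpm; n = 1200×(1−0.0502) = 1140 rpm
ω = 2π×1140/60 = 119.4 rad/s
τ = P_out/ω = 29951/119.4 = 250.8 N·m
In lb·ft: 250.8/1.356 = 185 lb·ft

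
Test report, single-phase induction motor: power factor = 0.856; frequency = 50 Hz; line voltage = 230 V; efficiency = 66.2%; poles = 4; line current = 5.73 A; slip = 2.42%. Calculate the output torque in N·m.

P_in = V·I·cosφ = 230 × 5.73 × 0.856 = 1128 W
P_out = η·P_in = 0.662 × 1128 = 747 W
n_s = 120×50/4 = 1500 rpm; n = 1500×(1−0.0242) = 1464 rpm
ω = 2π×1464/60 = 153.3 rad/s
τ = P_out/ω = 747/153.3 = 4.87 N·m

4.87 N·m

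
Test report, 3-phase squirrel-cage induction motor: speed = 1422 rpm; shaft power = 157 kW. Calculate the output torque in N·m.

1050 N·m

ω = 2π × 1422/60 = 148.9 rad/s
τ = P/ω = 157000/148.9 = 1050 N·m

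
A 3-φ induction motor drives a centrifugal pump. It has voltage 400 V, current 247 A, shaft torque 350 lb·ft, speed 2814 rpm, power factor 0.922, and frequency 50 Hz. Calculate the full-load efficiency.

88.6 %

τ = 350 lb·ft × 1.356 = 474.6 N·m
ω = 2π × 2814/60 = 294.7 rad/s; P_out = τω = 474.6 × 294.7 = 139865 W
P_in = √3·V_L·I_L·cosφ = 1.732 × 400 × 247 × 0.922 = 157774 W
η = P_out / P_in = 139865 / 157774 = 0.886 = 88.6%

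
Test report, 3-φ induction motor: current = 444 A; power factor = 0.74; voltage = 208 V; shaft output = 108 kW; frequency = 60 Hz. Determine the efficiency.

P_out = 108 kW = 108000 W
P_in = √3·V_L·I_L·cosφ = 1.732 × 208 × 444 × 0.74 = 118366 W
η = P_out / P_in = 108000 / 118366 = 0.912 = 91.2%

91.2 %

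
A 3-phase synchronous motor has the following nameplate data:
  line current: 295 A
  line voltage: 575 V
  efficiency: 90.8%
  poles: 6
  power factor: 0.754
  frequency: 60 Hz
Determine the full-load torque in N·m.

1600 N·m

P_in = √3·V·I·cosφ = 1.732 × 575 × 295 × 0.754 = 221518 W
P_out = η·P_in = 0.908 × 221518 = 201138 W
n = n_s = 120×60/6 = 1200 rpm (synchronous)
ω = 2π×1200/60 = 125.7 rad/s
τ = P_out/ω = 201138/125.7 = 1600 N·m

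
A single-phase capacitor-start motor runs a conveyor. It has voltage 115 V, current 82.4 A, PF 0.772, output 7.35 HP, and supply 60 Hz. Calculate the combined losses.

1830 W

P_in = V·I·cosφ = 115×82.4×0.772 = 7315 W
P_out = 7.35×746 = 5483 W
Losses = P_in − P_out = 7315 − 5483 = 1832 W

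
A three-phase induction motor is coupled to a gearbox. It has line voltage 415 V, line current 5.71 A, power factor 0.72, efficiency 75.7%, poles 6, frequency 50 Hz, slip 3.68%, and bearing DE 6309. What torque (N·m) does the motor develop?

P_in = √3·V·I·cosφ = 1.732 × 415 × 5.71 × 0.72 = 2955 W
P_out = η·P_in = 0.757 × 2955 = 2237 W
n_s = 120×50/6 = 1000 rpm; n = 1000×(1−0.0368) = 963 rpm
ω = 2π×963/60 = 100.8 rad/s
τ = P_out/ω = 2237/100.8 = 22.2 N·m

22.2 N·m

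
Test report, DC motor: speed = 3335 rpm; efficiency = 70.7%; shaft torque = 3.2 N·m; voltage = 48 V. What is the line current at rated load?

32.9 A

ω = 2π×3335/60 = 349.2 rad/s; P_out = τω = 3.2 × 349.2 = 1117 W
P_in = P_out / η = 1117 / 0.707 = 1580 W
I = P_in / V = 1580 / 48 = 32.9 A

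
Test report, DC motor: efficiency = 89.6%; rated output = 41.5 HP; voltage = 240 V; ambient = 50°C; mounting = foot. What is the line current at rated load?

144 A

P_out = 41.5 × 746 = 30959 W
P_in = P_out / η = 30959 / 0.896 = 34552 W
I = P_in / V = 34552 / 240 = 144 A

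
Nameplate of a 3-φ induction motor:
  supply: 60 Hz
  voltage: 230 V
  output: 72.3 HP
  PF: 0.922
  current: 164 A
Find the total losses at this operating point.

P_in = √3·V·I·cosφ = 1.732×230×164×0.922 = 60235 W
P_out = 72.3×746 = 53936 W
Losses = P_in − P_out = 60235 − 53936 = 6299 W

6.3 kW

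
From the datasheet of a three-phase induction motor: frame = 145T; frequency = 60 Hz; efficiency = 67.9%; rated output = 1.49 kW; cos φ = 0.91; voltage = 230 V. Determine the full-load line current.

P_out = 1.49 kW = 1490 W
P_in = P_out / η = 1490 / 0.679 = 2194 W
I_L = P_in / (√3·V_L·cosφ) = 2194 / (1.732 × 230 × 0.91) = 6.05 A

6.05 A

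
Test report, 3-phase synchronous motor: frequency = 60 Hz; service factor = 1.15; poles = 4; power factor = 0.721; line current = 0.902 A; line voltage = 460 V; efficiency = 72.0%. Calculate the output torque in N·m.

1.98 N·m

P_in = √3·V·I·cosφ = 1.732 × 460 × 0.902 × 0.721 = 518 W
P_out = η·P_in = 0.72 × 518 = 373 W
n = n_s = 120×60/4 = 1800 rpm (synchronous)
ω = 2π×1800/60 = 188.5 rad/s
τ = P_out/ω = 373/188.5 = 1.98 N·m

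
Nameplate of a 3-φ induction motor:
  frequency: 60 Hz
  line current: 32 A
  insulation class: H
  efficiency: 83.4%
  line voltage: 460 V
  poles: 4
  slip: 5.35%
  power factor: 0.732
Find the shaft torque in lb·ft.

64.3 lb·ft

P_in = √3·V·I·cosφ = 1.732 × 460 × 32 × 0.732 = 18662 W
P_out = η·P_in = 0.834 × 18662 = 15564 W
n_s = 120×60/4 = 1800 rpm; n = 1800×(1−0.0535) = 1704 rpm
ω = 2π×1704/60 = 178.4 rad/s
τ = P_out/ω = 15564/178.4 = 87.24 N·m
In lb·ft: 87.24/1.356 = 64.3 lb·ft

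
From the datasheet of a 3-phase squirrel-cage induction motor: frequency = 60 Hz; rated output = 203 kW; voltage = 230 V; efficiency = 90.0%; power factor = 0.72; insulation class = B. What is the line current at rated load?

P_out = 203 kW = 203000 W
P_in = P_out / η = 203000 / 0.900 = 225556 W
I_L = P_in / (√3·V_L·cosφ) = 225556 / (1.732 × 230 × 0.72) = 786 A

786 A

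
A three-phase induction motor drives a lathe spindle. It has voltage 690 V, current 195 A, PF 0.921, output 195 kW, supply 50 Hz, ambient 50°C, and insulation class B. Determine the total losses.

P_in = √3·V·I·cosφ = 1.732×690×195×0.921 = 214630 W
P_out = 195000 W
Losses = P_in − P_out = 214630 − 195000 = 19630 W

19.6 kW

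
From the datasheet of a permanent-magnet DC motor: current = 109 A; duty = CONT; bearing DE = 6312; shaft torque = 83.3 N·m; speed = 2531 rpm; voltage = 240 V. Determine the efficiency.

84.4 %

ω = 2π × 2531/60 = 265 rad/s; P_out = τω = 83.3 × 265 = 22075 W
P_in = V·I = 240 × 109 = 26160 W
η = P_out / P_in = 22075 / 26160 = 0.844 = 84.4%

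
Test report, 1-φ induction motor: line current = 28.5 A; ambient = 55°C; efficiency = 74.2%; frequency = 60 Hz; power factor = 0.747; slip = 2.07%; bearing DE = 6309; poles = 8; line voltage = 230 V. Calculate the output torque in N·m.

P_in = V·I·cosφ = 230 × 28.5 × 0.747 = 4897 W
P_out = η·P_in = 0.742 × 4897 = 3634 W
n_s = 120×60/8 = 900 rpm; n = 900×(1−0.0207) = 881 rpm
ω = 2π×881/60 = 92.26 rad/s
τ = P_out/ω = 3634/92.26 = 39.4 N·m

39.4 N·m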